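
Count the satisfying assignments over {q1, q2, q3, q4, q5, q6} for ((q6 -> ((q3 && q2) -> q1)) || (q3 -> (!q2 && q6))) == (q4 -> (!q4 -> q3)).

60

Initial set: {(((q6 -> ((q3 && q2) -> q1)) || (q3 -> (!q2 && q6))) == (q4 -> (!q4 -> q3)))}.
(((q6 -> ((q3 && q2) -> q1)) || (q3 -> (!q2 && q6))) == (q4 -> (!q4 -> q3))): β-rule — branch into ((q6 -> ((q3 && q2) -> q1)) || (q3 -> (!q2 && q6))), (q4 -> (!q4 -> q3))  //  !((q6 -> ((q3 && q2) -> q1)) || (q3 -> (!q2 && q6))), !(q4 -> (!q4 -> q3)).
  branch 1 (add ((q6 -> ((q3 && q2) -> q1)) || (q3 -> (!q2 && q6))), (q4 -> (!q4 -> q3))):
    ((q6 -> ((q3 && q2) -> q1)) || (q3 -> (!q2 && q6))): β-rule — branch into (q6 -> ((q3 && q2) -> q1))  //  (q3 -> (!q2 && q6)).
      branch 1.1 (add (q6 -> ((q3 && q2) -> q1))):
        (q4 -> (!q4 -> q3)): β-rule — branch into !q4  //  (!q4 -> q3).
          branch 1.1.1 (add !q4):
            (q6 -> ((q3 && q2) -> q1)): β-rule — branch into !q6  //  ((q3 && q2) -> q1).
              branch 1.1.1.1 (add !q6):
                ○ open, literals {q4=F, q6=F}.
              branch 1.1.1.2 (add ((q3 && q2) -> q1)):
                ((q3 && q2) -> q1): β-rule — branch into !(q3 && q2)  //  q1.
                  branch 1.1.1.2.1 (add !(q3 && q2)):
                    !(q3 && q2): β-rule — branch into !q3  //  !q2.
                      branch 1.1.1.2.1.1 (add !q3):
                        ○ open, literals {q3=F, q4=F}.
                      branch 1.1.1.2.1.2 (add !q2):
                        ○ open, literals {q2=F, q4=F}.
                  branch 1.1.1.2.2 (add q1):
                    ○ open, literals {q1=T, q4=F}.
          branch 1.1.2 (add (!q4 -> q3)):
            (q6 -> ((q3 && q2) -> q1)): β-rule — branch into !q6  //  ((q3 && q2) -> q1).
              branch 1.1.2.1 (add !q6):
                (!q4 -> q3): β-rule — branch into !!q4  //  q3.
                  branch 1.1.2.1.1 (add !!q4):
                    ○ open, literals {q4=T, q6=F}.
                  branch 1.1.2.1.2 (add q3):
                    ○ open, literals {q3=T, q6=F}.
              branch 1.1.2.2 (add ((q3 && q2) -> q1)):
                (!q4 -> q3): β-rule — branch into !!q4  //  q3.
                  branch 1.1.2.2.1 (add !!q4):
                    ((q3 && q2) -> q1): β-rule — branch into !(q3 && q2)  //  q1.
                      branch 1.1.2.2.1.1 (add !(q3 && q2)):
                        !(q3 && q2): β-rule — branch into !q3  //  !q2.
                          branch 1.1.2.2.1.1.1 (add !q3):
                            ○ open, literals {q3=F, q4=T}.
                          branch 1.1.2.2.1.1.2 (add !q2):
                            ○ open, literals {q2=F, q4=T}.
                      branch 1.1.2.2.1.2 (add q1):
                        ○ open, literals {q1=T, q4=T}.
                  branch 1.1.2.2.2 (add q3):
                    ((q3 && q2) -> q1): β-rule — branch into !(q3 && q2)  //  q1.
                      branch 1.1.2.2.2.1 (add !(q3 && q2)):
                        !(q3 && q2): β-rule — branch into !q3  //  !q2.
                          branch 1.1.2.2.2.1.1 (add !q3):
                            × closes — contains both q3 and !q3.
                          branch 1.1.2.2.2.1.2 (add !q2):
                            ○ open, literals {q2=F, q3=T}.
                      branch 1.1.2.2.2.2 (add q1):
                        ○ open, literals {q1=T, q3=T}.
      branch 1.2 (add (q3 -> (!q2 && q6))):
        (q4 -> (!q4 -> q3)): β-rule — branch into !q4  //  (!q4 -> q3).
          branch 1.2.1 (add !q4):
            (q3 -> (!q2 && q6)): β-rule — branch into !q3  //  (!q2 && q6).
              branch 1.2.1.1 (add !q3):
                ○ open, literals {q3=F, q4=F}.
              branch 1.2.1.2 (add (!q2 && q6)):
                (!q2 && q6): α-rule — add !q2, q6.
                ○ open, literals {q2=F, q4=F, q6=T}.
          branch 1.2.2 (add (!q4 -> q3)):
            (q3 -> (!q2 && q6)): β-rule — branch into !q3  //  (!q2 && q6).
              branch 1.2.2.1 (add !q3):
                (!q4 -> q3): β-rule — branch into !!q4  //  q3.
                  branch 1.2.2.1.1 (add !!q4):
                    ○ open, literals {q3=F, q4=T}.
                  branch 1.2.2.1.2 (add q3):
                    × closes — contains both q3 and !q3.
              branch 1.2.2.2 (add (!q2 && q6)):
                (!q2 && q6): α-rule — add !q2, q6.
                (!q4 -> q3): β-rule — branch into !!q4  //  q3.
                  branch 1.2.2.2.1 (add !!q4):
                    ○ open, literals {q2=F, q4=T, q6=T}.
                  branch 1.2.2.2.2 (add q3):
                    ○ open, literals {q2=F, q3=T, q6=T}.
  branch 2 (add !((q6 -> ((q3 && q2) -> q1)) || (q3 -> (!q2 && q6))), !(q4 -> (!q4 -> q3))):
    !((q6 -> ((q3 && q2) -> q1)) || (q3 -> (!q2 && q6))): α-rule — add !(q6 -> ((q3 && q2) -> q1)), !(q3 -> (!q2 && q6)).
    !(q4 -> (!q4 -> q3)): α-rule — add q4, !(!q4 -> q3).
    !(q6 -> ((q3 && q2) -> q1)): α-rule — add q6, !((q3 && q2) -> q1).
    !(q3 -> (!q2 && q6)): α-rule — add q3, !(!q2 && q6).
    !(!q4 -> q3): α-rule — add !q4, !q3.
    × closes — contains both q4 and !q4.
3 branches closed, 16 open.
Each open branch fixes some atoms; the unmentioned ones are free. Counting distinct full assignments: branch {q4=F, q6=F} (q1, q2, q3, q5) contributes 16 new; branch {q3=F, q4=F} (q1, q2, q5, q6) contributes 8 new; branch {q2=F, q4=F} (q1, q3, q5, q6) contributes 4 new; branch {q1=T, q4=F} (q2, q3, q5, q6) contributes 2 new; branch {q4=T, q6=F} (q1, q2, q3, q5) contributes 16 new; branch {q3=T, q6=F} (q1, q2, q4, q5) contributes 0 new; branch {q3=F, q4=T} (q1, q2, q5, q6) contributes 8 new; branch {q2=F, q4=T} (q1, q3, q5, q6) contributes 4 new; branch {q1=T, q4=T} (q2, q3, q5, q6) contributes 2 new; branch {q2=F, q3=T} (q1, q4, q5, q6) contributes 0 new; branch {q1=T, q3=T} (q2, q4, q5, q6) contributes 0 new; branch {q3=F, q4=F} (q1, q2, q5, q6) contributes 0 new; branch {q2=F, q4=F, q6=T} (q1, q3, q5) contributes 0 new; branch {q3=F, q4=T} (q1, q2, q5, q6) contributes 0 new; branch {q2=F, q4=T, q6=T} (q1, q3, q5) contributes 0 new; branch {q2=F, q3=T, q6=T} (q1, q4, q5) contributes 0 new. Total: 60.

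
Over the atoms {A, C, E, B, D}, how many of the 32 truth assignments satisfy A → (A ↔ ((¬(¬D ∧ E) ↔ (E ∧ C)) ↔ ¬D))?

Initial set: {(A → (A ↔ ((¬(¬D ∧ E) ↔ (E ∧ C)) ↔ ¬D)))}.
(A → (A ↔ ((¬(¬D ∧ E) ↔ (E ∧ C)) ↔ ¬D))): β-rule — branch into ¬A  //  (A ↔ ((¬(¬D ∧ E) ↔ (E ∧ C)) ↔ ¬D)).
  branch 1 (add ¬A):
    ○ open, literals {A=false}.
  branch 2 (add (A ↔ ((¬(¬D ∧ E) ↔ (E ∧ C)) ↔ ¬D))):
    (A ↔ ((¬(¬D ∧ E) ↔ (E ∧ C)) ↔ ¬D)): β-rule — branch into A, ((¬(¬D ∧ E) ↔ (E ∧ C)) ↔ ¬D)  //  ¬A, ¬((¬(¬D ∧ E) ↔ (E ∧ C)) ↔ ¬D).
      branch 2.1 (add A, ((¬(¬D ∧ E) ↔ (E ∧ C)) ↔ ¬D)):
        ((¬(¬D ∧ E) ↔ (E ∧ C)) ↔ ¬D): β-rule — branch into (¬(¬D ∧ E) ↔ (E ∧ C)), ¬D  //  ¬(¬(¬D ∧ E) ↔ (E ∧ C)), ¬¬D.
          branch 2.1.1 (add (¬(¬D ∧ E) ↔ (E ∧ C)), ¬D):
            (¬(¬D ∧ E) ↔ (E ∧ C)): β-rule — branch into ¬(¬D ∧ E), (E ∧ C)  //  ¬¬(¬D ∧ E), ¬(E ∧ C).
              branch 2.1.1.1 (add ¬(¬D ∧ E), (E ∧ C)):
                (E ∧ C): α-rule — add E, C.
                ¬(¬D ∧ E): β-rule — branch into ¬¬D  //  ¬E.
                  branch 2.1.1.1.1 (add ¬¬D):
                    × closes — contains both D and ¬D.
                  branch 2.1.1.1.2 (add ¬E):
                    × closes — contains both E and ¬E.
              branch 2.1.1.2 (add ¬¬(¬D ∧ E), ¬(E ∧ C)):
                ¬¬(¬D ∧ E): α-rule — add ¬D, E.
                ¬(E ∧ C): β-rule — branch into ¬E  //  ¬C.
                  branch 2.1.1.2.1 (add ¬E):
                    × closes — contains both E and ¬E.
                  branch 2.1.1.2.2 (add ¬C):
                    ○ open, literals {A=true, C=false, D=false, E=true}.
          branch 2.1.2 (add ¬(¬(¬D ∧ E) ↔ (E ∧ C)), ¬¬D):
            ¬(¬(¬D ∧ E) ↔ (E ∧ C)): β-rule — branch into ¬(¬D ∧ E), ¬(E ∧ C)  //  ¬¬(¬D ∧ E), (E ∧ C).
              branch 2.1.2.1 (add ¬(¬D ∧ E), ¬(E ∧ C)):
                ¬(¬D ∧ E): β-rule — branch into ¬¬D  //  ¬E.
                  branch 2.1.2.1.1 (add ¬¬D):
                    ¬(E ∧ C): β-rule — branch into ¬E  //  ¬C.
                      branch 2.1.2.1.1.1 (add ¬E):
                        ○ open, literals {A=true, D=true, E=false}.
                      branch 2.1.2.1.1.2 (add ¬C):
                        ○ open, literals {A=true, C=false, D=true}.
                  branch 2.1.2.1.2 (add ¬E):
                    ¬(E ∧ C): β-rule — branch into ¬E  //  ¬C.
                      branch 2.1.2.1.2.1 (add ¬E):
                        ○ open, literals {A=true, D=true, E=false}.
                      branch 2.1.2.1.2.2 (add ¬C):
                        ○ open, literals {A=true, C=false, D=true, E=false}.
              branch 2.1.2.2 (add ¬¬(¬D ∧ E), (E ∧ C)):
                ¬¬(¬D ∧ E): α-rule — add ¬D, E.
                × closes — contains both D and ¬D.
      branch 2.2 (add ¬A, ¬((¬(¬D ∧ E) ↔ (E ∧ C)) ↔ ¬D)):
        ¬((¬(¬D ∧ E) ↔ (E ∧ C)) ↔ ¬D): β-rule — branch into (¬(¬D ∧ E) ↔ (E ∧ C)), ¬¬D  //  ¬(¬(¬D ∧ E) ↔ (E ∧ C)), ¬D.
          branch 2.2.1 (add (¬(¬D ∧ E) ↔ (E ∧ C)), ¬¬D):
            (¬(¬D ∧ E) ↔ (E ∧ C)): β-rule — branch into ¬(¬D ∧ E), (E ∧ C)  //  ¬¬(¬D ∧ E), ¬(E ∧ C).
              branch 2.2.1.1 (add ¬(¬D ∧ E), (E ∧ C)):
                (E ∧ C): α-rule — add E, C.
                ¬(¬D ∧ E): β-rule — branch into ¬¬D  //  ¬E.
                  branch 2.2.1.1.1 (add ¬¬D):
                    ○ open, literals {A=false, C=true, D=true, E=true}.
                  branch 2.2.1.1.2 (add ¬E):
                    × closes — contains both E and ¬E.
              branch 2.2.1.2 (add ¬¬(¬D ∧ E), ¬(E ∧ C)):
                ¬¬(¬D ∧ E): α-rule — add ¬D, E.
                × closes — contains both D and ¬D.
          branch 2.2.2 (add ¬(¬(¬D ∧ E) ↔ (E ∧ C)), ¬D):
            ¬(¬(¬D ∧ E) ↔ (E ∧ C)): β-rule — branch into ¬(¬D ∧ E), ¬(E ∧ C)  //  ¬¬(¬D ∧ E), (E ∧ C).
              branch 2.2.2.1 (add ¬(¬D ∧ E), ¬(E ∧ C)):
                ¬(¬D ∧ E): β-rule — branch into ¬¬D  //  ¬E.
                  branch 2.2.2.1.1 (add ¬¬D):
                    × closes — contains both D and ¬D.
                  branch 2.2.2.1.2 (add ¬E):
                    ¬(E ∧ C): β-rule — branch into ¬E  //  ¬C.
                      branch 2.2.2.1.2.1 (add ¬E):
                        ○ open, literals {A=false, D=false, E=false}.
                      branch 2.2.2.1.2.2 (add ¬C):
                        ○ open, literals {A=false, C=false, D=false, E=false}.
              branch 2.2.2.2 (add ¬¬(¬D ∧ E), (E ∧ C)):
                ¬¬(¬D ∧ E): α-rule — add ¬D, E.
                (E ∧ C): α-rule — add E, C.
                ○ open, literals {A=false, C=true, D=false, E=true}.
7 branches closed, 10 open.
Each open branch fixes some atoms; the unmentioned ones are free. Counting distinct full assignments: branch {A=false} (C, E, B, D) contributes 16 new; branch {A=true, C=false, D=false, E=true} (B) contributes 2 new; branch {A=true, D=true, E=false} (C, B) contributes 4 new; branch {A=true, C=false, D=true} (E, B) contributes 2 new; branch {A=true, D=true, E=false} (C, B) contributes 0 new; branch {A=true, C=false, D=true, E=false} (B) contributes 0 new; branch {A=false, C=true, D=true, E=true} (B) contributes 0 new; branch {A=false, D=false, E=false} (C, B) contributes 0 new; branch {A=false, C=false, D=false, E=false} (B) contributes 0 new; branch {A=false, C=true, D=false, E=true} (B) contributes 0 new. Total: 24.

24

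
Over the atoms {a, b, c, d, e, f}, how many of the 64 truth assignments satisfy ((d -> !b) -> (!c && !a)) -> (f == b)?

50

Initial set: {(((d -> !b) -> (!c && !a)) -> (f == b))}.
(((d -> !b) -> (!c && !a)) -> (f == b)): β-rule — branch into !((d -> !b) -> (!c && !a))  //  (f == b).
  branch 1 (add !((d -> !b) -> (!c && !a))):
    !((d -> !b) -> (!c && !a)): α-rule — add (d -> !b), !(!c && !a).
    (d -> !b): β-rule — branch into !d  //  !b.
      branch 1.1 (add !d):
        !(!c && !a): β-rule — branch into !!c  //  !!a.
          branch 1.1.1 (add !!c):
            ○ open, literals {c=1, d=0}.
          branch 1.1.2 (add !!a):
            ○ open, literals {a=1, d=0}.
      branch 1.2 (add !b):
        !(!c && !a): β-rule — branch into !!c  //  !!a.
          branch 1.2.1 (add !!c):
            ○ open, literals {b=0, c=1}.
          branch 1.2.2 (add !!a):
            ○ open, literals {a=1, b=0}.
  branch 2 (add (f == b)):
    (f == b): β-rule — branch into f, b  //  !f, !b.
      branch 2.1 (add f, b):
        ○ open, literals {b=1, f=1}.
      branch 2.2 (add !f, !b):
        ○ open, literals {b=0, f=0}.
0 branches closed, 6 open.
Each open branch fixes some atoms; the unmentioned ones are free. Counting distinct full assignments: branch {c=1, d=0} (a, b, e, f) contributes 16 new; branch {a=1, d=0} (b, c, e, f) contributes 8 new; branch {b=0, c=1} (a, d, e, f) contributes 8 new; branch {a=1, b=0} (c, d, e, f) contributes 4 new; branch {b=1, f=1} (a, c, d, e) contributes 10 new; branch {b=0, f=0} (a, c, d, e) contributes 4 new. Total: 50.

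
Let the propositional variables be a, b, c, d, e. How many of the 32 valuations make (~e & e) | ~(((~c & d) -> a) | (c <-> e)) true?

2

Initial set: {T ((~e & e) | ~(((~c & d) -> a) | (c <-> e)))}.
T ((~e & e) | ~(((~c & d) -> a) | (c <-> e))): β-rule — branch into T (~e & e)  //  T ~(((~c & d) -> a) | (c <-> e)).
  branch 1 (add T (~e & e)):
    T (~e & e): α-rule — add T ~e, T e.
    × closes — contains both e and ~e.
  branch 2 (add T ~(((~c & d) -> a) | (c <-> e))):
    T ~(((~c & d) -> a) | (c <-> e)): α-rule — add F ((~c & d) -> a), F (c <-> e).
    F ((~c & d) -> a): α-rule — add T (~c & d), F a.
    T (~c & d): α-rule — add T ~c, T d.
    F (c <-> e): β-rule — branch into T c, F e  //  F c, T e.
      branch 2.1 (add T c, F e):
        × closes — contains both c and ~c.
      branch 2.2 (add F c, T e):
        ○ open, literals {a=F, c=F, d=T, e=T}.
2 branches closed, 1 open.
Each open branch fixes some atoms; the unmentioned ones are free. Counting distinct full assignments: branch {a=F, c=F, d=T, e=T} (b) contributes 2 new. Total: 2.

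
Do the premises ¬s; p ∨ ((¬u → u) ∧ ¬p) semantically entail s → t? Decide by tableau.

Initial set: {T ¬s; T (p ∨ ((¬u → u) ∧ ¬p)); F (s → t)}.
F (s → t): α-rule — add T s, F t.
× closes — contains both s and ¬s.
All 1 branch closes.
Every branch closed, so the premises entail the conclusion.

Yes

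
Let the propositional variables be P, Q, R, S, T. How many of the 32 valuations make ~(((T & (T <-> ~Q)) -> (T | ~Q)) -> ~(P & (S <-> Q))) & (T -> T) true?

8

Initial set: {(~(((T & (T <-> ~Q)) -> (T | ~Q)) -> ~(P & (S <-> Q))) & (T -> T))}.
(~(((T & (T <-> ~Q)) -> (T | ~Q)) -> ~(P & (S <-> Q))) & (T -> T)): α-rule — add ~(((T & (T <-> ~Q)) -> (T | ~Q)) -> ~(P & (S <-> Q))), (T -> T).
~(((T & (T <-> ~Q)) -> (T | ~Q)) -> ~(P & (S <-> Q))): α-rule — add ((T & (T <-> ~Q)) -> (T | ~Q)), ~~(P & (S <-> Q)).
~~(P & (S <-> Q)): α-rule — add P, (S <-> Q).
(T -> T): β-rule — branch into ~T  //  T.
  branch 1 (add ~T):
    ((T & (T <-> ~Q)) -> (T | ~Q)): β-rule — branch into ~(T & (T <-> ~Q))  //  (T | ~Q).
      branch 1.1 (add ~(T & (T <-> ~Q))):
        (S <-> Q): β-rule — branch into S, Q  //  ~S, ~Q.
          branch 1.1.1 (add S, Q):
            ~(T & (T <-> ~Q)): β-rule — branch into ~T  //  ~(T <-> ~Q).
              branch 1.1.1.1 (add ~T):
                ○ open, literals {P=T, Q=T, S=T, T=F}.
              branch 1.1.1.2 (add ~(T <-> ~Q)):
                ~(T <-> ~Q): β-rule — branch into T, ~~Q  //  ~T, ~Q.
                  branch 1.1.1.2.1 (add T, ~~Q):
                    × closes — contains both T and ~T.
                  branch 1.1.1.2.2 (add ~T, ~Q):
                    × closes — contains both Q and ~Q.
          branch 1.1.2 (add ~S, ~Q):
            ~(T & (T <-> ~Q)): β-rule — branch into ~T  //  ~(T <-> ~Q).
              branch 1.1.2.1 (add ~T):
                ○ open, literals {P=T, Q=F, S=F, T=F}.
              branch 1.1.2.2 (add ~(T <-> ~Q)):
                ~(T <-> ~Q): β-rule — branch into T, ~~Q  //  ~T, ~Q.
                  branch 1.1.2.2.1 (add T, ~~Q):
                    × closes — contains both T and ~T.
                  branch 1.1.2.2.2 (add ~T, ~Q):
                    ○ open, literals {P=T, Q=F, S=F, T=F}.
      branch 1.2 (add (T | ~Q)):
        (S <-> Q): β-rule — branch into S, Q  //  ~S, ~Q.
          branch 1.2.1 (add S, Q):
            (T | ~Q): β-rule — branch into T  //  ~Q.
              branch 1.2.1.1 (add T):
                × closes — contains both T and ~T.
              branch 1.2.1.2 (add ~Q):
                × closes — contains both Q and ~Q.
          branch 1.2.2 (add ~S, ~Q):
            (T | ~Q): β-rule — branch into T  //  ~Q.
              branch 1.2.2.1 (add T):
                × closes — contains both T and ~T.
              branch 1.2.2.2 (add ~Q):
                ○ open, literals {P=T, Q=F, S=F, T=F}.
  branch 2 (add T):
    ((T & (T <-> ~Q)) -> (T | ~Q)): β-rule — branch into ~(T & (T <-> ~Q))  //  (T | ~Q).
      branch 2.1 (add ~(T & (T <-> ~Q))):
        (S <-> Q): β-rule — branch into S, Q  //  ~S, ~Q.
          branch 2.1.1 (add S, Q):
            ~(T & (T <-> ~Q)): β-rule — branch into ~T  //  ~(T <-> ~Q).
              branch 2.1.1.1 (add ~T):
                × closes — contains both T and ~T.
              branch 2.1.1.2 (add ~(T <-> ~Q)):
                ~(T <-> ~Q): β-rule — branch into T, ~~Q  //  ~T, ~Q.
                  branch 2.1.1.2.1 (add T, ~~Q):
                    ○ open, literals {P=T, Q=T, S=T, T=T}.
                  branch 2.1.1.2.2 (add ~T, ~Q):
                    × closes — contains both T and ~T.
          branch 2.1.2 (add ~S, ~Q):
            ~(T & (T <-> ~Q)): β-rule — branch into ~T  //  ~(T <-> ~Q).
              branch 2.1.2.1 (add ~T):
                × closes — contains both T and ~T.
              branch 2.1.2.2 (add ~(T <-> ~Q)):
                ~(T <-> ~Q): β-rule — branch into T, ~~Q  //  ~T, ~Q.
                  branch 2.1.2.2.1 (add T, ~~Q):
                    × closes — contains both Q and ~Q.
                  branch 2.1.2.2.2 (add ~T, ~Q):
                    × closes — contains both T and ~T.
      branch 2.2 (add (T | ~Q)):
        (S <-> Q): β-rule — branch into S, Q  //  ~S, ~Q.
          branch 2.2.1 (add S, Q):
            (T | ~Q): β-rule — branch into T  //  ~Q.
              branch 2.2.1.1 (add T):
                ○ open, literals {P=T, Q=T, S=T, T=T}.
              branch 2.2.1.2 (add ~Q):
                × closes — contains both Q and ~Q.
          branch 2.2.2 (add ~S, ~Q):
            (T | ~Q): β-rule — branch into T  //  ~Q.
              branch 2.2.2.1 (add T):
                ○ open, literals {P=T, Q=F, S=F, T=T}.
              branch 2.2.2.2 (add ~Q):
                ○ open, literals {P=T, Q=F, S=F, T=T}.
12 branches closed, 8 open.
Each open branch fixes some atoms; the unmentioned ones are free. Counting distinct full assignments: branch {P=T, Q=T, S=T, T=F} (R) contributes 2 new; branch {P=T, Q=F, S=F, T=F} (R) contributes 2 new; branch {P=T, Q=F, S=F, T=F} (R) contributes 0 new; branch {P=T, Q=F, S=F, T=F} (R) contributes 0 new; branch {P=T, Q=T, S=T, T=T} (R) contributes 2 new; branch {P=T, Q=T, S=T, T=T} (R) contributes 0 new; branch {P=T, Q=F, S=F, T=T} (R) contributes 2 new; branch {P=T, Q=F, S=F, T=T} (R) contributes 0 new. Total: 8.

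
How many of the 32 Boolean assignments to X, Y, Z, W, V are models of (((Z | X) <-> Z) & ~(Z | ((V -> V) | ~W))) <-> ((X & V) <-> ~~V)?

Initial set: {((((Z | X) <-> Z) & ~(Z | ((V -> V) | ~W))) <-> ((X & V) <-> ~~V))}.
((((Z | X) <-> Z) & ~(Z | ((V -> V) | ~W))) <-> ((X & V) <-> ~~V)): β-rule — branch into (((Z | X) <-> Z) & ~(Z | ((V -> V) | ~W))), ((X & V) <-> ~~V)  //  ~(((Z | X) <-> Z) & ~(Z | ((V -> V) | ~W))), ~((X & V) <-> ~~V).
  branch 1 (add (((Z | X) <-> Z) & ~(Z | ((V -> V) | ~W))), ((X & V) <-> ~~V)):
    (((Z | X) <-> Z) & ~(Z | ((V -> V) | ~W))): α-rule — add ((Z | X) <-> Z), ~(Z | ((V -> V) | ~W)).
    ~(Z | ((V -> V) | ~W)): α-rule — add ~Z, ~((V -> V) | ~W).
    ~((V -> V) | ~W): α-rule — add ~(V -> V), ~~W.
    ~(V -> V): α-rule — add V, ~V.
    × closes — contains both V and ~V.
  branch 2 (add ~(((Z | X) <-> Z) & ~(Z | ((V -> V) | ~W))), ~((X & V) <-> ~~V)):
    ~(((Z | X) <-> Z) & ~(Z | ((V -> V) | ~W))): β-rule — branch into ~((Z | X) <-> Z)  //  ~~(Z | ((V -> V) | ~W)).
      branch 2.1 (add ~((Z | X) <-> Z)):
        ~((X & V) <-> ~~V): β-rule — branch into (X & V), ~~~V  //  ~(X & V), ~~V.
          branch 2.1.1 (add (X & V), ~~~V):
            (X & V): α-rule — add X, V.
            ~~~V: drop double negation, giving ~V.
            × closes — contains both V and ~V.
          branch 2.1.2 (add ~(X & V), ~~V):
            ~~V: drop double negation, giving V.
            ~((Z | X) <-> Z): β-rule — branch into (Z | X), ~Z  //  ~(Z | X), Z.
              branch 2.1.2.1 (add (Z | X), ~Z):
                ~(X & V): β-rule — branch into ~X  //  ~V.
                  branch 2.1.2.1.1 (add ~X):
                    (Z | X): β-rule — branch into Z  //  X.
                      branch 2.1.2.1.1.1 (add Z):
                        × closes — contains both Z and ~Z.
                      branch 2.1.2.1.1.2 (add X):
                        × closes — contains both X and ~X.
                  branch 2.1.2.1.2 (add ~V):
                    × closes — contains both V and ~V.
              branch 2.1.2.2 (add ~(Z | X), Z):
                ~(Z | X): α-rule — add ~Z, ~X.
                × closes — contains both Z and ~Z.
      branch 2.2 (add ~~(Z | ((V -> V) | ~W))):
        ~((X & V) <-> ~~V): β-rule — branch into (X & V), ~~~V  //  ~(X & V), ~~V.
          branch 2.2.1 (add (X & V), ~~~V):
            (X & V): α-rule — add X, V.
            ~~~V: drop double negation, giving ~V.
            × closes — contains both V and ~V.
          branch 2.2.2 (add ~(X & V), ~~V):
            ~~V: drop double negation, giving V.
            ~~(Z | ((V -> V) | ~W)): β-rule — branch into Z  //  ((V -> V) | ~W).
              branch 2.2.2.1 (add Z):
                ~(X & V): β-rule — branch into ~X  //  ~V.
                  branch 2.2.2.1.1 (add ~X):
                    ○ open, literals {V=true, X=false, Z=true}.
                  branch 2.2.2.1.2 (add ~V):
                    × closes — contains both V and ~V.
              branch 2.2.2.2 (add ((V -> V) | ~W)):
                ~(X & V): β-rule — branch into ~X  //  ~V.
                  branch 2.2.2.2.1 (add ~X):
                    ((V -> V) | ~W): β-rule — branch into (V -> V)  //  ~W.
                      branch 2.2.2.2.1.1 (add (V -> V)):
                        (V -> V): β-rule — branch into ~V  //  V.
                          branch 2.2.2.2.1.1.1 (add ~V):
                            × closes — contains both V and ~V.
                          branch 2.2.2.2.1.1.2 (add V):
                            ○ open, literals {V=true, X=false}.
                      branch 2.2.2.2.1.2 (add ~W):
                        ○ open, literals {V=true, W=false, X=false}.
                  branch 2.2.2.2.2 (add ~V):
                    × closes — contains both V and ~V.
10 branches closed, 3 open.
Each open branch fixes some atoms; the unmentioned ones are free. Counting distinct full assignments: branch {V=true, X=false, Z=true} (Y, W) contributes 4 new; branch {V=true, X=false} (Y, Z, W) contributes 4 new; branch {V=true, W=false, X=false} (Y, Z) contributes 0 new. Total: 8.

8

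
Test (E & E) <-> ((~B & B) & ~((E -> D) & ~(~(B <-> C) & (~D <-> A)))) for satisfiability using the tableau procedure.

Initial set: {T ((E & E) <-> ((~B & B) & ~((E -> D) & ~(~(B <-> C) & (~D <-> A)))))}.
T ((E & E) <-> ((~B & B) & ~((E -> D) & ~(~(B <-> C) & (~D <-> A))))): β-rule — branch into T (E & E), T ((~B & B) & ~((E -> D) & ~(~(B <-> C) & (~D <-> A))))  //  F (E & E), F ((~B & B) & ~((E -> D) & ~(~(B <-> C) & (~D <-> A)))).
  branch 1 (add T (E & E), T ((~B & B) & ~((E -> D) & ~(~(B <-> C) & (~D <-> A))))):
    T (E & E): α-rule — add T E, T E.
    T ((~B & B) & ~((E -> D) & ~(~(B <-> C) & (~D <-> A)))): α-rule — add T (~B & B), T ~((E -> D) & ~(~(B <-> C) & (~D <-> A))).
    T (~B & B): α-rule — add T ~B, T B.
    × closes — contains both B and ~B.
  branch 2 (add F (E & E), F ((~B & B) & ~((E -> D) & ~(~(B <-> C) & (~D <-> A))))):
    F (E & E): β-rule — branch into F E  //  F E.
      branch 2.1 (add F E):
        F ((~B & B) & ~((E -> D) & ~(~(B <-> C) & (~D <-> A)))): β-rule — branch into F (~B & B)  //  F ~((E -> D) & ~(~(B <-> C) & (~D <-> A))).
          branch 2.1.1 (add F (~B & B)):
            F (~B & B): β-rule — branch into F ~B  //  F B.
              branch 2.1.1.1 (add F ~B):
                ○ open, literals {B=true, E=false}.
              branch 2.1.1.2 (add F B):
                ○ open, literals {B=false, E=false}.
          branch 2.1.2 (add F ~((E -> D) & ~(~(B <-> C) & (~D <-> A)))):
            F ~((E -> D) & ~(~(B <-> C) & (~D <-> A))): α-rule — add T (E -> D), T ~(~(B <-> C) & (~D <-> A)).
            T (E -> D): β-rule — branch into F E  //  T D.
              branch 2.1.2.1 (add F E):
                T ~(~(B <-> C) & (~D <-> A)): β-rule — branch into F ~(B <-> C)  //  F (~D <-> A).
                  branch 2.1.2.1.1 (add F ~(B <-> C)):
                    F ~(B <-> C): β-rule — branch into T B, T C  //  F B, F C.
                      branch 2.1.2.1.1.1 (add T B, T C):
                        ○ open, literals {B=true, C=true, E=false}.
                      branch 2.1.2.1.1.2 (add F B, F C):
                        ○ open, literals {B=false, C=false, E=false}.
                  branch 2.1.2.1.2 (add F (~D <-> A)):
                    F (~D <-> A): β-rule — branch into T ~D, F A  //  F ~D, T A.
                      branch 2.1.2.1.2.1 (add T ~D, F A):
                        ○ open, literals {A=false, D=false, E=false}.
                      branch 2.1.2.1.2.2 (add F ~D, T A):
                        ○ open, literals {A=true, D=true, E=false}.
              branch 2.1.2.2 (add T D):
                T ~(~(B <-> C) & (~D <-> A)): β-rule — branch into F ~(B <-> C)  //  F (~D <-> A).
                  branch 2.1.2.2.1 (add F ~(B <-> C)):
                    F ~(B <-> C): β-rule — branch into T B, T C  //  F B, F C.
                      branch 2.1.2.2.1.1 (add T B, T C):
                        ○ open, literals {B=true, C=true, D=true, E=false}.
                      branch 2.1.2.2.1.2 (add F B, F C):
                        ○ open, literals {B=false, C=false, D=true, E=false}.
                  branch 2.1.2.2.2 (add F (~D <-> A)):
                    F (~D <-> A): β-rule — branch into T ~D, F A  //  F ~D, T A.
                      branch 2.1.2.2.2.1 (add T ~D, F A):
                        × closes — contains both D and ~D.
                      branch 2.1.2.2.2.2 (add F ~D, T A):
                        ○ open, literals {A=true, D=true, E=false}.
      branch 2.2 (add F E):
        F ((~B & B) & ~((E -> D) & ~(~(B <-> C) & (~D <-> A)))): β-rule — branch into F (~B & B)  //  F ~((E -> D) & ~(~(B <-> C) & (~D <-> A))).
          branch 2.2.1 (add F (~B & B)):
            F (~B & B): β-rule — branch into F ~B  //  F B.
              branch 2.2.1.1 (add F ~B):
                ○ open, literals {B=true, E=false}.
              branch 2.2.1.2 (add F B):
                ○ open, literals {B=false, E=false}.
          branch 2.2.2 (add F ~((E -> D) & ~(~(B <-> C) & (~D <-> A)))):
            F ~((E -> D) & ~(~(B <-> C) & (~D <-> A))): α-rule — add T (E -> D), T ~(~(B <-> C) & (~D <-> A)).
            T (E -> D): β-rule — branch into F E  //  T D.
              branch 2.2.2.1 (add F E):
                T ~(~(B <-> C) & (~D <-> A)): β-rule — branch into F ~(B <-> C)  //  F (~D <-> A).
                  branch 2.2.2.1.1 (add F ~(B <-> C)):
                    F ~(B <-> C): β-rule — branch into T B, T C  //  F B, F C.
                      branch 2.2.2.1.1.1 (add T B, T C):
                        ○ open, literals {B=true, C=true, E=false}.
                      branch 2.2.2.1.1.2 (add F B, F C):
                        ○ open, literals {B=false, C=false, E=false}.
                  branch 2.2.2.1.2 (add F (~D <-> A)):
                    F (~D <-> A): β-rule — branch into T ~D, F A  //  F ~D, T A.
                      branch 2.2.2.1.2.1 (add T ~D, F A):
                        ○ open, literals {A=false, D=false, E=false}.
                      branch 2.2.2.1.2.2 (add F ~D, T A):
                        ○ open, literals {A=true, D=true, E=false}.
              branch 2.2.2.2 (add T D):
                T ~(~(B <-> C) & (~D <-> A)): β-rule — branch into F ~(B <-> C)  //  F (~D <-> A).
                  branch 2.2.2.2.1 (add F ~(B <-> C)):
                    F ~(B <-> C): β-rule — branch into T B, T C  //  F B, F C.
                      branch 2.2.2.2.1.1 (add T B, T C):
                        ○ open, literals {B=true, C=true, D=true, E=false}.
                      branch 2.2.2.2.1.2 (add F B, F C):
                        ○ open, literals {B=false, C=false, D=true, E=false}.
                  branch 2.2.2.2.2 (add F (~D <-> A)):
                    F (~D <-> A): β-rule — branch into T ~D, F A  //  F ~D, T A.
                      branch 2.2.2.2.2.1 (add T ~D, F A):
                        × closes — contains both D and ~D.
                      branch 2.2.2.2.2.2 (add F ~D, T A):
                        ○ open, literals {A=true, D=true, E=false}.
3 branches closed, 18 open.
An open branch gives a satisfying assignment: B=true, E=false.

Satisfiable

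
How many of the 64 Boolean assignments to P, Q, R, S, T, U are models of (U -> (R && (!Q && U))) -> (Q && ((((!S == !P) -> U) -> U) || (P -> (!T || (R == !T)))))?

Initial set: {((U -> (R && (!Q && U))) -> (Q && ((((!S == !P) -> U) -> U) || (P -> (!T || (R == !T))))))}.
((U -> (R && (!Q && U))) -> (Q && ((((!S == !P) -> U) -> U) || (P -> (!T || (R == !T)))))): β-rule — branch into !(U -> (R && (!Q && U)))  //  (Q && ((((!S == !P) -> U) -> U) || (P -> (!T || (R == !T))))).
  branch 1 (add !(U -> (R && (!Q && U)))):
    !(U -> (R && (!Q && U))): α-rule — add U, !(R && (!Q && U)).
    !(R && (!Q && U)): β-rule — branch into !R  //  !(!Q && U).
      branch 1.1 (add !R):
        ○ open, literals {R=0, U=1}.
      branch 1.2 (add !(!Q && U)):
        !(!Q && U): β-rule — branch into !!Q  //  !U.
          branch 1.2.1 (add !!Q):
            ○ open, literals {Q=1, U=1}.
          branch 1.2.2 (add !U):
            × closes — contains both U and !U.
  branch 2 (add (Q && ((((!S == !P) -> U) -> U) || (P -> (!T || (R == !T)))))):
    (Q && ((((!S == !P) -> U) -> U) || (P -> (!T || (R == !T))))): α-rule — add Q, ((((!S == !P) -> U) -> U) || (P -> (!T || (R == !T)))).
    ((((!S == !P) -> U) -> U) || (P -> (!T || (R == !T)))): β-rule — branch into (((!S == !P) -> U) -> U)  //  (P -> (!T || (R == !T))).
      branch 2.1 (add (((!S == !P) -> U) -> U)):
        (((!S == !P) -> U) -> U): β-rule — branch into !((!S == !P) -> U)  //  U.
          branch 2.1.1 (add !((!S == !P) -> U)):
            !((!S == !P) -> U): α-rule — add (!S == !P), !U.
            (!S == !P): β-rule — branch into !S, !P  //  !!S, !!P.
              branch 2.1.1.1 (add !S, !P):
                ○ open, literals {P=0, Q=1, S=0, U=0}.
              branch 2.1.1.2 (add !!S, !!P):
                ○ open, literals {P=1, Q=1, S=1, U=0}.
          branch 2.1.2 (add U):
            ○ open, literals {Q=1, U=1}.
      branch 2.2 (add (P -> (!T || (R == !T)))):
        (P -> (!T || (R == !T))): β-rule — branch into !P  //  (!T || (R == !T)).
          branch 2.2.1 (add !P):
            ○ open, literals {P=0, Q=1}.
          branch 2.2.2 (add (!T || (R == !T))):
            (!T || (R == !T)): β-rule — branch into !T  //  (R == !T).
              branch 2.2.2.1 (add !T):
                ○ open, literals {Q=1, T=0}.
              branch 2.2.2.2 (add (R == !T)):
                (R == !T): β-rule — branch into R, !T  //  !R, !!T.
                  branch 2.2.2.2.1 (add R, !T):
                    ○ open, literals {Q=1, R=1, T=0}.
                  branch 2.2.2.2.2 (add !R, !!T):
                    ○ open, literals {Q=1, R=0, T=1}.
1 branch closed, 9 open.
Each open branch fixes some atoms; the unmentioned ones are free. Counting distinct full assignments: branch {R=0, U=1} (P, Q, S, T) contributes 16 new; branch {Q=1, U=1} (P, R, S, T) contributes 8 new; branch {P=0, Q=1, S=0, U=0} (R, T) contributes 4 new; branch {P=1, Q=1, S=1, U=0} (R, T) contributes 4 new; branch {Q=1, U=1} (P, R, S, T) contributes 0 new; branch {P=0, Q=1} (R, S, T, U) contributes 4 new; branch {Q=1, T=0} (P, R, S, U) contributes 2 new; branch {Q=1, R=1, T=0} (P, S, U) contributes 0 new; branch {Q=1, R=0, T=1} (P, S, U) contributes 1 new. Total: 39.

39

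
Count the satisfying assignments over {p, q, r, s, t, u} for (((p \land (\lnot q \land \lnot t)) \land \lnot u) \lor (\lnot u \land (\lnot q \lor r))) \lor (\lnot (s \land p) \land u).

Initial set: {T ((((p \land (\lnot q \land \lnot t)) \land \lnot u) \lor (\lnot u \land (\lnot q \lor r))) \lor (\lnot (s \land p) \land u))}.
T ((((p \land (\lnot q \land \lnot t)) \land \lnot u) \lor (\lnot u \land (\lnot q \lor r))) \lor (\lnot (s \land p) \land u)): β-rule — branch into T (((p \land (\lnot q \land \lnot t)) \land \lnot u) \lor (\lnot u \land (\lnot q \lor r)))  //  T (\lnot (s \land p) \land u).
  branch 1 (add T (((p \land (\lnot q \land \lnot t)) \land \lnot u) \lor (\lnot u \land (\lnot q \lor r)))):
    T (((p \land (\lnot q \land \lnot t)) \land \lnot u) \lor (\lnot u \land (\lnot q \lor r))): β-rule — branch into T ((p \land (\lnot q \land \lnot t)) \land \lnot u)  //  T (\lnot u \land (\lnot q \lor r)).
      branch 1.1 (add T ((p \land (\lnot q \land \lnot t)) \land \lnot u)):
        T ((p \land (\lnot q \land \lnot t)) \land \lnot u): α-rule — add T (p \land (\lnot q \land \lnot t)), T \lnot u.
        T (p \land (\lnot q \land \lnot t)): α-rule — add T p, T (\lnot q \land \lnot t).
        T (\lnot q \land \lnot t): α-rule — add T \lnot q, T \lnot t.
        ○ open, literals {p=1, q=0, t=0, u=0}.
      branch 1.2 (add T (\lnot u \land (\lnot q \lor r))):
        T (\lnot u \land (\lnot q \lor r)): α-rule — add T \lnot u, T (\lnot q \lor r).
        T (\lnot q \lor r): β-rule — branch into T \lnot q  //  T r.
          branch 1.2.1 (add T \lnot q):
            ○ open, literals {q=0, u=0}.
          branch 1.2.2 (add T r):
            ○ open, literals {r=1, u=0}.
  branch 2 (add T (\lnot (s \land p) \land u)):
    T (\lnot (s \land p) \land u): α-rule — add T \lnot (s \land p), T u.
    T \lnot (s \land p): β-rule — branch into F s  //  F p.
      branch 2.1 (add F s):
        ○ open, literals {s=0, u=1}.
      branch 2.2 (add F p):
        ○ open, literals {p=0, u=1}.
0 branches closed, 5 open.
Each open branch fixes some atoms; the unmentioned ones are free. Counting distinct full assignments: branch {p=1, q=0, t=0, u=0} (r, s) contributes 4 new; branch {q=0, u=0} (p, r, s, t) contributes 12 new; branch {r=1, u=0} (p, q, s, t) contributes 8 new; branch {s=0, u=1} (p, q, r, t) contributes 16 new; branch {p=0, u=1} (q, r, s, t) contributes 8 new. Total: 48.

48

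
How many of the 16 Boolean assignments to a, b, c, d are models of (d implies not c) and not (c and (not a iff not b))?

Initial set: {((d implies not c) and not (c and (not a iff not b)))}.
((d implies not c) and not (c and (not a iff not b))): α-rule — add (d implies not c), not (c and (not a iff not b)).
(d implies not c): β-rule — branch into not d  //  not c.
  branch 1 (add not d):
    not (c and (not a iff not b)): β-rule — branch into not c  //  not (not a iff not b).
      branch 1.1 (add not c):
        ○ open, literals {c=0, d=0}.
      branch 1.2 (add not (not a iff not b)):
        not (not a iff not b): β-rule — branch into not a, not not b  //  not not a, not b.
          branch 1.2.1 (add not a, not not b):
            ○ open, literals {a=0, b=1, d=0}.
          branch 1.2.2 (add not not a, not b):
            ○ open, literals {a=1, b=0, d=0}.
  branch 2 (add not c):
    not (c and (not a iff not b)): β-rule — branch into not c  //  not (not a iff not b).
      branch 2.1 (add not c):
        ○ open, literals {c=0}.
      branch 2.2 (add not (not a iff not b)):
        not (not a iff not b): β-rule — branch into not a, not not b  //  not not a, not b.
          branch 2.2.1 (add not a, not not b):
            ○ open, literals {a=0, b=1, c=0}.
          branch 2.2.2 (add not not a, not b):
            ○ open, literals {a=1, b=0, c=0}.
0 branches closed, 6 open.
Each open branch fixes some atoms; the unmentioned ones are free. Counting distinct full assignments: branch {c=0, d=0} (a, b) contributes 4 new; branch {a=0, b=1, d=0} (c) contributes 1 new; branch {a=1, b=0, d=0} (c) contributes 1 new; branch {c=0} (a, b, d) contributes 4 new; branch {a=0, b=1, c=0} (d) contributes 0 new; branch {a=1, b=0, c=0} (d) contributes 0 new. Total: 10.

10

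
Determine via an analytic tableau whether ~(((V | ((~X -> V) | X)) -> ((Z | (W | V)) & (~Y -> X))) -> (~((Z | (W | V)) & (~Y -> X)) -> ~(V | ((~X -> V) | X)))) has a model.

Initial set: {T ~(((V | ((~X -> V) | X)) -> ((Z | (W | V)) & (~Y -> X))) -> (~((Z | (W | V)) & (~Y -> X)) -> ~(V | ((~X -> V) | X))))}.
T ~(((V | ((~X -> V) | X)) -> ((Z | (W | V)) & (~Y -> X))) -> (~((Z | (W | V)) & (~Y -> X)) -> ~(V | ((~X -> V) | X)))): α-rule — add T ((V | ((~X -> V) | X)) -> ((Z | (W | V)) & (~Y -> X))), F (~((Z | (W | V)) & (~Y -> X)) -> ~(V | ((~X -> V) | X))).
F (~((Z | (W | V)) & (~Y -> X)) -> ~(V | ((~X -> V) | X))): α-rule — add T ~((Z | (W | V)) & (~Y -> X)), F ~(V | ((~X -> V) | X)).
T ((V | ((~X -> V) | X)) -> ((Z | (W | V)) & (~Y -> X))): β-rule — branch into F (V | ((~X -> V) | X))  //  T ((Z | (W | V)) & (~Y -> X)).
  branch 1 (add F (V | ((~X -> V) | X))):
    F (V | ((~X -> V) | X)): α-rule — add F V, F ((~X -> V) | X).
    F ((~X -> V) | X): α-rule — add F (~X -> V), F X.
    F (~X -> V): α-rule — add T ~X, F V.
    T ~((Z | (W | V)) & (~Y -> X)): β-rule — branch into F (Z | (W | V))  //  F (~Y -> X).
      branch 1.1 (add F (Z | (W | V))):
        F (Z | (W | V)): α-rule — add F Z, F (W | V).
        F (W | V): α-rule — add F W, F V.
        F ~(V | ((~X -> V) | X)): β-rule — branch into T V  //  T ((~X -> V) | X).
          branch 1.1.1 (add T V):
            × closes — contains both V and ~V.
          branch 1.1.2 (add T ((~X -> V) | X)):
            T ((~X -> V) | X): β-rule — branch into T (~X -> V)  //  T X.
              branch 1.1.2.1 (add T (~X -> V)):
                T (~X -> V): β-rule — branch into F ~X  //  T V.
                  branch 1.1.2.1.1 (add F ~X):
                    × closes — contains both X and ~X.
                  branch 1.1.2.1.2 (add T V):
                    × closes — contains both V and ~V.
              branch 1.1.2.2 (add T X):
                × closes — contains both X and ~X.
      branch 1.2 (add F (~Y -> X)):
        F (~Y -> X): α-rule — add T ~Y, F X.
        F ~(V | ((~X -> V) | X)): β-rule — branch into T V  //  T ((~X -> V) | X).
          branch 1.2.1 (add T V):
            × closes — contains both V and ~V.
          branch 1.2.2 (add T ((~X -> V) | X)):
            T ((~X -> V) | X): β-rule — branch into T (~X -> V)  //  T X.
              branch 1.2.2.1 (add T (~X -> V)):
                T (~X -> V): β-rule — branch into F ~X  //  T V.
                  branch 1.2.2.1.1 (add F ~X):
                    × closes — contains both X and ~X.
                  branch 1.2.2.1.2 (add T V):
                    × closes — contains both V and ~V.
              branch 1.2.2.2 (add T X):
                × closes — contains both X and ~X.
  branch 2 (add T ((Z | (W | V)) & (~Y -> X))):
    T ((Z | (W | V)) & (~Y -> X)): α-rule — add T (Z | (W | V)), T (~Y -> X).
    T ~((Z | (W | V)) & (~Y -> X)): β-rule — branch into F (Z | (W | V))  //  F (~Y -> X).
      branch 2.1 (add F (Z | (W | V))):
        F (Z | (W | V)): α-rule — add F Z, F (W | V).
        F (W | V): α-rule — add F W, F V.
        F ~(V | ((~X -> V) | X)): β-rule — branch into T V  //  T ((~X -> V) | X).
          branch 2.1.1 (add T V):
            × closes — contains both V and ~V.
          branch 2.1.2 (add T ((~X -> V) | X)):
            T (Z | (W | V)): β-rule — branch into T Z  //  T (W | V).
              branch 2.1.2.1 (add T Z):
                × closes — contains both Z and ~Z.
              branch 2.1.2.2 (add T (W | V)):
                T (~Y -> X): β-rule — branch into F ~Y  //  T X.
                  branch 2.1.2.2.1 (add F ~Y):
                    T ((~X -> V) | X): β-rule — branch into T (~X -> V)  //  T X.
                      branch 2.1.2.2.1.1 (add T (~X -> V)):
                        T (W | V): β-rule — branch into T W  //  T V.
                          branch 2.1.2.2.1.1.1 (add T W):
                            × closes — contains both W and ~W.
                          branch 2.1.2.2.1.1.2 (add T V):
                            × closes — contains both V and ~V.
                      branch 2.1.2.2.1.2 (add T X):
                        T (W | V): β-rule — branch into T W  //  T V.
                          branch 2.1.2.2.1.2.1 (add T W):
                            × closes — contains both W and ~W.
                          branch 2.1.2.2.1.2.2 (add T V):
                            × closes — contains both V and ~V.
                  branch 2.1.2.2.2 (add T X):
                    T ((~X -> V) | X): β-rule — branch into T (~X -> V)  //  T X.
                      branch 2.1.2.2.2.1 (add T (~X -> V)):
                        T (W | V): β-rule — branch into T W  //  T V.
                          branch 2.1.2.2.2.1.1 (add T W):
                            × closes — contains both W and ~W.
                          branch 2.1.2.2.2.1.2 (add T V):
                            × closes — contains both V and ~V.
                      branch 2.1.2.2.2.2 (add T X):
                        T (W | V): β-rule — branch into T W  //  T V.
                          branch 2.1.2.2.2.2.1 (add T W):
                            × closes — contains both W and ~W.
                          branch 2.1.2.2.2.2.2 (add T V):
                            × closes — contains both V and ~V.
      branch 2.2 (add F (~Y -> X)):
        F (~Y -> X): α-rule — add T ~Y, F X.
        F ~(V | ((~X -> V) | X)): β-rule — branch into T V  //  T ((~X -> V) | X).
          branch 2.2.1 (add T V):
            T (Z | (W | V)): β-rule — branch into T Z  //  T (W | V).
              branch 2.2.1.1 (add T Z):
                T (~Y -> X): β-rule — branch into F ~Y  //  T X.
                  branch 2.2.1.1.1 (add F ~Y):
                    × closes — contains both Y and ~Y.
                  branch 2.2.1.1.2 (add T X):
                    × closes — contains both X and ~X.
              branch 2.2.1.2 (add T (W | V)):
                T (~Y -> X): β-rule — branch into F ~Y  //  T X.
                  branch 2.2.1.2.1 (add F ~Y):
                    × closes — contains both Y and ~Y.
                  branch 2.2.1.2.2 (add T X):
                    × closes — contains both X and ~X.
          branch 2.2.2 (add T ((~X -> V) | X)):
            T (Z | (W | V)): β-rule — branch into T Z  //  T (W | V).
              branch 2.2.2.1 (add T Z):
                T (~Y -> X): β-rule — branch into F ~Y  //  T X.
                  branch 2.2.2.1.1 (add F ~Y):
                    × closes — contains both Y and ~Y.
                  branch 2.2.2.1.2 (add T X):
                    × closes — contains both X and ~X.
              branch 2.2.2.2 (add T (W | V)):
                T (~Y -> X): β-rule — branch into F ~Y  //  T X.
                  branch 2.2.2.2.1 (add F ~Y):
                    × closes — contains both Y and ~Y.
                  branch 2.2.2.2.2 (add T X):
                    × closes — contains both X and ~X.
All 26 branches close.
Every branch closed; the formula is unsatisfiable.

Unsatisfiable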